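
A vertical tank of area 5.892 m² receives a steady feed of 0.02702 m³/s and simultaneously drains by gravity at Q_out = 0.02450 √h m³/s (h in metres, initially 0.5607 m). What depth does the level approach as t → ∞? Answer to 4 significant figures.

1.216 m

Mass balance (ρ constant): A dh/dt = Q_in − 0.02450 √h. At steady state dh/dt = 0:
Q_in = 0.02450 √h_ss ⇒ √h_ss = 0.02702/0.02450 = 1.10286.
h_ss = 1.10286² = 1.21629 m. (Since h₀ = 0.5607 m < h_ss, the level will rise toward this value.)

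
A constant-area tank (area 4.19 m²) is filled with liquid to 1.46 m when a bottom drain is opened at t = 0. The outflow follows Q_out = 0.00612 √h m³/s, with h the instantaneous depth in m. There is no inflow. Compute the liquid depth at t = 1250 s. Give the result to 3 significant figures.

0.0873 m

Accumulation of liquid (constant cross-section A): A dh/dt = −0.00612 √h.
This is separable: 2 d(√h)/dt = −0.00612/A, so √h = √h₀ − (0.00612/(2A)) t.
√h = √1.46 − 0.00612·1250/(2·4.19) = 1.2083 − 0.91289 = 0.29542.
h = 0.29542² = 0.087271 m.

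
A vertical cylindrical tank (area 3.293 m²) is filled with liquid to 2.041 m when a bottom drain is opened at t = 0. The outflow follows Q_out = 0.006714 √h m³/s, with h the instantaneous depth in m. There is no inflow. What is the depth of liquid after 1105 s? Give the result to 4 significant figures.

A dh/dt = −Q_out = −0.006714 √h.
This is separable: 2 d(√h)/dt = −0.006714/A, so √h = √h₀ − (0.006714/(2A)) t.
√h = √2.041 − 0.006714·1105/(2·3.293) = 1.42864 − 1.12648 = 0.302160.
h = 0.302160² = 0.0913006 m.

0.09130 m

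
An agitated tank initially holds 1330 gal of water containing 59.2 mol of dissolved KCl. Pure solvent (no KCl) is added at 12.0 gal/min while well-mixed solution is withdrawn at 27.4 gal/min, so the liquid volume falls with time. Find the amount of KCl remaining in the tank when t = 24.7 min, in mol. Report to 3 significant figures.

Let m(t) be the amount of KCl. Volume: V(t) = V₀ + (Q_in − Q_out) t = 1330 − 15.400 t; V(24.7) = 949.62 gal.
No KCl enters, so dm/dt = −Q_out · (m/V).
dm/m = −Q_out dt/(V₀ − 15.400 t); integrating gives ln(m/m₀) = −(Q_out/(Q_in−Q_out)) ln(V/V₀).
m = m₀ (V₀/V)^(Q_out/(Q_in−Q_out)) = 59.2 × (1330/949.62)^(-1.7792) = 32.510 mol.

32.5 mol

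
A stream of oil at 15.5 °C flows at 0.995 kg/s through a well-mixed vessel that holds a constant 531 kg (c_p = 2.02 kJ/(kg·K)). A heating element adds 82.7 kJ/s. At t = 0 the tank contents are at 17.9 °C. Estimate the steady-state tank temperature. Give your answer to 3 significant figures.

Heat balance on the well-mixed liquid: M c_p dT/dt = ṁ c_p (T_in − T) + 82.7.
At steady state dT/dt = 0 ⇒ T_ss = T_in + Q̇/(ṁ c_p) = 15.5 + 82.7/(0.995·2.02) = 56.646 °C.

56.6 °C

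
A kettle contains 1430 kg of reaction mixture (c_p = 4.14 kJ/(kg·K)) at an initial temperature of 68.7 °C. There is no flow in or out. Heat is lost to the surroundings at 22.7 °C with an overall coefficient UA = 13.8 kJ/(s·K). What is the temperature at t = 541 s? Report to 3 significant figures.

35.7 °C

Lumped-capacitance energy balance: M c_p dT/dt = UA(T_amb − T).
dT/dt = (T_ss − T)/τ with T_ss = T_amb = 22.700 °C, τ = M c_p/UA = 1430·4.14/13.8 = 429.00 s.
T approaches T_ss exponentially: T(t) = T_ss + (T₀ − T_ss) e^(−t/τ).
T(541) = 22.700 + (46.000)·0.28335 = 35.734 °C.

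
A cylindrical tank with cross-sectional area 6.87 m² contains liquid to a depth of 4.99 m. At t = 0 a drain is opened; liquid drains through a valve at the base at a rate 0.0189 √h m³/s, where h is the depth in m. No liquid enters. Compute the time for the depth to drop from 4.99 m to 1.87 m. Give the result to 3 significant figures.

630 s

With no inflow, A dh/dt = −0.0189 √h.
Separate and integrate: 2(√h − √h₀) = −(0.0189/A) t.
t = 2A(√h₀ − √h)/0.0189 = 2·6.87·(√4.99 − √1.87)/0.0189
  = 13.740 × (2.2338 − 1.3675) / 0.0189 = 629.82 s.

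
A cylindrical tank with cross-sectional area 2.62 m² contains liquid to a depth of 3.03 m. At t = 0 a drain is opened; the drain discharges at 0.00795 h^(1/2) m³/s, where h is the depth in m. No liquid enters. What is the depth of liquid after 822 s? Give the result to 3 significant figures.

0.244 m

With no inflow, A dh/dt = −0.00795 √h.
This is separable: 2 d(√h)/dt = −0.00795/A, so √h = √h₀ − (0.00795/(2A)) t.
√h = √3.03 − 0.00795·822/(2·2.62) = 1.7407 − 1.2471 = 0.49357.
h = 0.49357² = 0.24361 m.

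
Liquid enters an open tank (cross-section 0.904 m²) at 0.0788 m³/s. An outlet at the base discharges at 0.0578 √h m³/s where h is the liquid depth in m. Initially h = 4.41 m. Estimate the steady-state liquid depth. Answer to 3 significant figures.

Mass balance (ρ constant): A dh/dt = Q_in − 0.0578 √h. At steady state dh/dt = 0:
Q_in = 0.0578 √h_ss ⇒ √h_ss = 0.0788/0.0578 = 1.3633.
h_ss = 1.3633² = 1.8586 m. (Since h₀ = 4.41 m > h_ss, the level will fall toward this value.)

1.86 m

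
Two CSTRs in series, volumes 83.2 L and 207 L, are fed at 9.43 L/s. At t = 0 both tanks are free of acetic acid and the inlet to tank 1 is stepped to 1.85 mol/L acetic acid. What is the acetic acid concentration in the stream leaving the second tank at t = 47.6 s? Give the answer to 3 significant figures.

Each tank obeys Vᵢ dCᵢ/dt = Q(Cᵢ₋₁ − Cᵢ), so τᵢ = Vᵢ/Q.
τ₁ = 83.2/9.43 = 8.8229 s; τ₂ = 207/9.43 = 21.951 s.
Solving the cascade with C₁(0)=C₂(0)=0 gives C₂(t) = C_in[1 − (τ₁ e^(−t/τ₁) − τ₂ e^(−t/τ₂))/(τ₁ − τ₂)].
At t = 47.6: e^(−t/τ₁) = 0.0045390, e^(−t/τ₂) = 0.11436.
C₂ = 1.85·[1 − (8.8229·0.0045390 − 21.951·0.11436)/(-13.128)] = 1.85·0.81184 = 1.5019 mol/L.

1.50 mol/L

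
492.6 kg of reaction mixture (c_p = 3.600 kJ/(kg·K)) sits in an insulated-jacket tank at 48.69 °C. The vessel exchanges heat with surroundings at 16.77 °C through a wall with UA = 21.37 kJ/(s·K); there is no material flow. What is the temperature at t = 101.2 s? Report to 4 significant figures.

26.20 °C

Energy balance: M c_p dT/dt = −UA(T − T_amb).
dT/dt = (T_ss − T)/τ with T_ss = T_amb = 16.7700 °C, τ = M c_p/UA = 492.6·3.600/21.37 = 82.9836 s.
T approaches T_ss exponentially: T(t) = T_ss + (T₀ − T_ss) e^(−t/τ).
T(101.2) = 16.7700 + (31.9200)·0.295373 = 26.1983 °C.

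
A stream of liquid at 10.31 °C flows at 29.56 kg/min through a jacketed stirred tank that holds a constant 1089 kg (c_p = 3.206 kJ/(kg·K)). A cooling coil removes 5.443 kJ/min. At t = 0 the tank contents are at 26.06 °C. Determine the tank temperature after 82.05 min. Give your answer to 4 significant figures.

11.96 °C

Unsteady energy balance on the tank contents: M c_p dT/dt = ṁ c_p (T_in − T) − 5.443.
Rearrange: dT/dt = (T_ss − T)/τ with τ = M/ṁ = 36.8403 min and T_ss = T_in − Q̇/(ṁ c_p) = 10.2526 °C.
T approaches T_ss exponentially: T(t) = T_ss + (T₀ − T_ss) e^(−t/τ).
T(82.05) = 10.2526 + (15.8074)·e^(−82.05/36.8403) = 10.2526 + (15.8074)·0.107832 = 11.9571 °C.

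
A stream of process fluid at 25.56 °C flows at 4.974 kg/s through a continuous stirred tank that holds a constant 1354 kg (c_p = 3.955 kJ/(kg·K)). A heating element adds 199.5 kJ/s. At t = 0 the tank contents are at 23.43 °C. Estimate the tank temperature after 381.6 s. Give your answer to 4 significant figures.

M c_p dT/dt = ṁ c_p (T_in − T) + Q̇.
τ = M/ṁ = 272.216 s; T_ss = T_in + Q̇/(ṁ c_p) = 25.56 + 199.5/(4.974·3.955) = 35.7012 °C.
T approaches T_ss exponentially: T(t) = T_ss + (T₀ − T_ss) e^(−t/τ).
T(381.6) = 35.7012 + (-12.2712)·e^(−381.6/272.216) = 35.7012 + (-12.2712)·0.246146 = 32.6807 °C.

32.68 °C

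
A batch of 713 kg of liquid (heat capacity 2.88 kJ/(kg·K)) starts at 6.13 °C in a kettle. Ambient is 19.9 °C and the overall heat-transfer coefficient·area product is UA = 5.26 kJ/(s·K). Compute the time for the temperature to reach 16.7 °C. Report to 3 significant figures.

570 s

M c_p dT/dt = −UA(T − T_amb).
τ = M c_p/UA = 390.39 s; T_ss = T_amb = 19.900 °C.
T(t) = T_ss + (T₀ − T_ss)e^(−t/τ); set T = 16.7:
t = −τ ln[(T − T_ss)/(T₀ − T_ss)] = −390.39 · ln(0.23239) = 569.71 s.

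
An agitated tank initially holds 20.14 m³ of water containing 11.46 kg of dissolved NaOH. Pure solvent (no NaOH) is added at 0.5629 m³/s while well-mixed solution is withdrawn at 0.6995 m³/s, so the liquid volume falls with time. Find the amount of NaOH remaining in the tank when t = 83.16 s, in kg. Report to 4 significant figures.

Let m(t) be the amount of NaOH. Volume: V(t) = V₀ + (Q_in − Q_out) t = 20.14 − 0.136600 t; V(83.16) = 8.78034 m³.
No NaOH enters, so dm/dt = −Q_out · (m/V).
dm/m = −Q_out dt/(V₀ − 0.136600 t); integrating gives ln(m/m₀) = −(Q_out/(Q_in−Q_out)) ln(V/V₀).
m = m₀ (V₀/V)^(Q_out/(Q_in−Q_out)) = 11.46 × (20.14/8.78034)^(-5.12079) = 0.163265 kg.

0.1633 kg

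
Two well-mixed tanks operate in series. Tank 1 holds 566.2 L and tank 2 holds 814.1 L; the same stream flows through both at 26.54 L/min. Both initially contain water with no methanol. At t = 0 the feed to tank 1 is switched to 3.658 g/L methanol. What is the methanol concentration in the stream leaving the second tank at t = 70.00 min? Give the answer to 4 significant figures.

Species balance on tank i: dCᵢ/dt = (Cᵢ₋₁ − Cᵢ)/τᵢ with τᵢ = Vᵢ/Q.
τ₁ = 566.2/26.54 = 21.3338 min; τ₂ = 814.1/26.54 = 30.6745 min.
Tank 1: C₁ = C_in(1 − e^(−t/τ₁)). Tank 2 (τ₁ ≠ τ₂): C₂ = C_in[1 − (τ₁ e^(−t/τ₁) − τ₂ e^(−t/τ₂))/(τ₁ − τ₂)].
At t = 70.00: e^(−t/τ₁) = 0.0375842, e^(−t/τ₂) = 0.102077.
C₂ = 3.658·[1 − (21.3338·0.0375842 − 30.6745·0.102077)/(-9.34062)] = 3.658·0.750623 = 2.74578 g/L.

2.746 g/L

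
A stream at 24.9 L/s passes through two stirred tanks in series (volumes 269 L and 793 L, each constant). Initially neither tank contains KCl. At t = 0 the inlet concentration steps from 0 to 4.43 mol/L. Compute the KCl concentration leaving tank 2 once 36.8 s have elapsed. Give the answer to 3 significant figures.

2.39 mol/L

Time constants: τᵢ = Vᵢ/Q for each well-mixed tank.
τ₁ = 269/24.9 = 10.803 s; τ₂ = 793/24.9 = 31.847 s.
Solving the cascade with C₁(0)=C₂(0)=0 gives C₂(t) = C_in[1 − (τ₁ e^(−t/τ₁) − τ₂ e^(−t/τ₂))/(τ₁ − τ₂)].
At t = 36.8: e^(−t/τ₁) = 0.033161, e^(−t/τ₂) = 0.31490.
C₂ = 4.43·[1 − (10.803·0.033161 − 31.847·0.31490)/(-21.044)] = 4.43·0.54047 = 2.3943 mol/L.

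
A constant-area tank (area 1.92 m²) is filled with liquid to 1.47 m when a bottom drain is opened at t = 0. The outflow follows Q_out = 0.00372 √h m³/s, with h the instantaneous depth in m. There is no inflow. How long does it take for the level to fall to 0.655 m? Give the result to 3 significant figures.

416 s

With no inflow, A dh/dt = −0.00372 √h.
Separate and integrate: 2(√h − √h₀) = −(0.00372/A) t.
t = 2A(√h₀ − √h)/0.00372 = 2·1.92·(√1.47 − √0.655)/0.00372
  = 3.8400 × (1.2124 − 0.80932) / 0.00372 = 416.12 s.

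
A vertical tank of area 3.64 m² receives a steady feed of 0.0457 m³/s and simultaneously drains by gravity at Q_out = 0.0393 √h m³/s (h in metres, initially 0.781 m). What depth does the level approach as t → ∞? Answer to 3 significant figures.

1.35 m

Accumulation of liquid (constant cross-section A): A dh/dt = Q_in − 0.0393 √h. At steady state dh/dt = 0:
Q_in = 0.0393 √h_ss ⇒ √h_ss = 0.0457/0.0393 = 1.1628.
h_ss = 1.1628² = 1.3522 m. (Since h₀ = 0.781 m < h_ss, the level will rise toward this value.)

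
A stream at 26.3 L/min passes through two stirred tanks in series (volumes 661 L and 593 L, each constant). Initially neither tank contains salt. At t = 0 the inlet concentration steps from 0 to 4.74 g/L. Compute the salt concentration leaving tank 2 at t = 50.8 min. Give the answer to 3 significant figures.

Species balance on tank i: dCᵢ/dt = (Cᵢ₋₁ − Cᵢ)/τᵢ with τᵢ = Vᵢ/Q.
τ₁ = 661/26.3 = 25.133 min; τ₂ = 593/26.3 = 22.548 min.
Solving the cascade with C₁(0)=C₂(0)=0 gives C₂(t) = C_in[1 − (τ₁ e^(−t/τ₁) − τ₂ e^(−t/τ₂))/(τ₁ − τ₂)].
At t = 50.8: e^(−t/τ₁) = 0.13249, e^(−t/τ₂) = 0.10508.
C₂ = 4.74·[1 − (25.133·0.13249 − 22.548·0.10508)/(2.5856)] = 4.74·0.62848 = 2.9790 g/L.

2.98 g/L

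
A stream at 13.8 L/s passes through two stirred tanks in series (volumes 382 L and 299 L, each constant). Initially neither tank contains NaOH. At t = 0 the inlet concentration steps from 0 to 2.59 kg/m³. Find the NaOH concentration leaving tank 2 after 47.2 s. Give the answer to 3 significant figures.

1.48 kg/m³

Each tank obeys Vᵢ dCᵢ/dt = Q(Cᵢ₋₁ − Cᵢ), so τᵢ = Vᵢ/Q.
τ₁ = 382/13.8 = 27.681 s; τ₂ = 299/13.8 = 21.667 s.
Tank 1: C₁ = C_in(1 − e^(−t/τ₁)). Tank 2 (τ₁ ≠ τ₂): C₂ = C_in[1 − (τ₁ e^(−t/τ₁) − τ₂ e^(−t/τ₂))/(τ₁ − τ₂)].
At t = 47.2: e^(−t/τ₁) = 0.18175, e^(−t/τ₂) = 0.11322.
C₂ = 2.59·[1 − (27.681·0.18175 − 21.667·0.11322)/(6.0145)] = 2.59·0.57137 = 1.4798 kg/m³.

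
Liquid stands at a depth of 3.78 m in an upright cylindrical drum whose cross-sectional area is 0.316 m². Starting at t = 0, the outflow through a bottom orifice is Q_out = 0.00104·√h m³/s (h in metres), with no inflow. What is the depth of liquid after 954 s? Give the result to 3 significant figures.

0.140 m

Accumulation of liquid (constant cross-section A): A dh/dt = −0.00104 √h.
∫ h^(−1/2) dh = −(0.00104/A) ∫ dt, giving 2√h = 2√h₀ − (0.00104/A) t.
√h = √3.78 − 0.00104·954/(2·0.316) = 1.9442 − 1.5699 = 0.37435.
h = 0.37435² = 0.14014 m.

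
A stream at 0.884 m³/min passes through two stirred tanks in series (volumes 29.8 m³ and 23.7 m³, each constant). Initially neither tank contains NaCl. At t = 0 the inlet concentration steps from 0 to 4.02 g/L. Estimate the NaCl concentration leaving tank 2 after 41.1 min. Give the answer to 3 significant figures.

1.59 g/L

Species balance on tank i: dCᵢ/dt = (Cᵢ₋₁ − Cᵢ)/τᵢ with τᵢ = Vᵢ/Q.
τ₁ = 29.8/0.884 = 33.710 min; τ₂ = 23.7/0.884 = 26.810 min.
Tank 1: C₁ = C_in(1 − e^(−t/τ₁)). Tank 2 (τ₁ ≠ τ₂): C₂ = C_in[1 − (τ₁ e^(−t/τ₁) − τ₂ e^(−t/τ₂))/(τ₁ − τ₂)].
At t = 41.1: e^(−t/τ₁) = 0.29546, e^(−t/τ₂) = 0.21588.
C₂ = 4.02·[1 − (33.710·0.29546 − 26.810·0.21588)/(6.9005)] = 4.02·0.39535 = 1.5893 g/L.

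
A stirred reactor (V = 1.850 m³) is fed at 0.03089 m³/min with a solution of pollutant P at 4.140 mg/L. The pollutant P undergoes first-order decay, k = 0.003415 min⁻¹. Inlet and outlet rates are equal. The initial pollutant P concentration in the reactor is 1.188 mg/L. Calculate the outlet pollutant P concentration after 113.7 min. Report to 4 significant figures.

V dC/dt = Q(C_in − C) − k V C.
dC/dt = (Q/V) C_in − (Q/V + k) C; effective rate a = Q/V + k = 0.0166973 + 0.003415 = 0.0201123 min⁻¹.
C_ss = Q C_in/(Q + kV) = 3.43704 mg/L; C(t) = C_ss + (C₀ − C_ss) e^(−a t).
C(113.7) = 3.43704 + (-2.24904)·e^(−0.0201123·113.7) = 3.43704 + (-2.24904)·0.101594 = 3.20855 mg/L.

3.209 mg/L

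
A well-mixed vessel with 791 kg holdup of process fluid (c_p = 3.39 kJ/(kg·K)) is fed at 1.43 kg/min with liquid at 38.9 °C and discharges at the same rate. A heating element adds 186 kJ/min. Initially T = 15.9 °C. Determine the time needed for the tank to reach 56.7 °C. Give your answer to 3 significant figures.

605 min

M c_p dT/dt = ṁ c_p (T_in − T) + Q̇.
τ = M/ṁ = 553.15 min; T_ss = T_in + Q̇/(ṁ c_p) = 77.269 °C.
T(t) = T_ss + (T₀ − T_ss) e^(−t/τ). Set T = 56.7:
e^(−t/τ) = (56.7 − 77.269)/(15.9 − 77.269) = 0.33517
t = −553.15 · ln(0.33517) = 604.66 min.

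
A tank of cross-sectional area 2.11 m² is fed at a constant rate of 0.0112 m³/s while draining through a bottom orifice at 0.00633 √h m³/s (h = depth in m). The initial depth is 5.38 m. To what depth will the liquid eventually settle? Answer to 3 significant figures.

3.13 m

Unsteady balance on liquid volume: A dh/dt = Q_in − 0.00633 √h. At steady state dh/dt = 0:
Q_in = 0.00633 √h_ss ⇒ √h_ss = 0.0112/0.00633 = 1.7694.
h_ss = 1.7694² = 3.1306 m. (Since h₀ = 5.38 m > h_ss, the level will fall toward this value.)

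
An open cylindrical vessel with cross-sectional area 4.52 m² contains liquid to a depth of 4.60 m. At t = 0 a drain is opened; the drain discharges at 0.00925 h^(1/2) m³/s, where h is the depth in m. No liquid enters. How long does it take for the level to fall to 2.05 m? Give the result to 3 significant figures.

Unsteady balance on liquid volume: A dh/dt = −0.00925 √h.
This is separable: 2 d(√h)/dt = −0.00925/A, so √h = √h₀ − (0.00925/(2A)) t.
t = 2A(√h₀ − √h)/0.00925 = 2·4.52·(√4.60 − √2.05)/0.00925
  = 9.0400 × (2.1448 − 1.4318) / 0.00925 = 696.79 s.

697 s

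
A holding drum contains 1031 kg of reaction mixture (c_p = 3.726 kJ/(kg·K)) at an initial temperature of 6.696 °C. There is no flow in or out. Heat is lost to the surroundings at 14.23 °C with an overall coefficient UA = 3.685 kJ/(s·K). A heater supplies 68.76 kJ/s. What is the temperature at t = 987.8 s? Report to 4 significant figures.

22.73 °C

M c_p dT/dt = −UA(T − T_amb) + Q̇.
dT/dt = (T_ss − T)/τ with T_ss = T_amb + Q̇/UA = 14.23 + 68.76/3.685 = 32.8894 °C, τ = M c_p/UA = 1031·3.726/3.685 = 1042.47 s.
Solution: T(t) = T_ss + (T₀ − T_ss) e^(−t/τ).
T(987.8) = 32.8894 + (-26.1934)·0.387687 = 22.7346 °C.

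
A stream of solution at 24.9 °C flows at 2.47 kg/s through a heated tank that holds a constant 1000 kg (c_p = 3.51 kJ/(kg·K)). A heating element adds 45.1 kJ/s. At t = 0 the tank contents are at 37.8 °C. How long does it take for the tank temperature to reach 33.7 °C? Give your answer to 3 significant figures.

308 s

M c_p dT/dt = ṁ c_p (T_in − T) + Q̇.
τ = M/ṁ = 404.86 s; T_ss = T_in + Q̇/(ṁ c_p) = 30.102 °C.
T(t) = T_ss + (T₀ − T_ss) e^(−t/τ). Set T = 33.7:
e^(−t/τ) = (33.7 − 30.102)/(37.8 − 30.102) = 0.46739
t = −404.86 · ln(0.46739) = 307.93 s.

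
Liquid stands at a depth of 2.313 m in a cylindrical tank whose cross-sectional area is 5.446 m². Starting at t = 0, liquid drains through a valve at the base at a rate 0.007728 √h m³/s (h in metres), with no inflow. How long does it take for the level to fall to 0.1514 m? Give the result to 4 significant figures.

1595 s

A dh/dt = −Q_out = −0.007728 √h.
∫ h^(−1/2) dh = −(0.007728/A) ∫ dt, giving 2√h = 2√h₀ − (0.007728/A) t.
t = 2A(√h₀ − √h)/0.007728 = 2·5.446·(√2.313 − √0.1514)/0.007728
  = 10.8920 × (1.52086 − 0.389102) / 0.007728 = 1595.12 s.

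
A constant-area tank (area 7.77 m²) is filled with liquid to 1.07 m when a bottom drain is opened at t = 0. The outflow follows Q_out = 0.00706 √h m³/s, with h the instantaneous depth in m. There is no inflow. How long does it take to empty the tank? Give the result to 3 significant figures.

2280 s

Accumulation of liquid (constant cross-section A): A dh/dt = −0.00706 √h.
This is separable: 2 d(√h)/dt = −0.00706/A, so √h = √h₀ − (0.00706/(2A)) t.
Tank is empty when √h = 0: t_empty = 2A√h₀/0.00706.
t_empty = 2·7.77·√1.07/0.00706 = 15.540·1.0344/0.00706 = 2276.9 s.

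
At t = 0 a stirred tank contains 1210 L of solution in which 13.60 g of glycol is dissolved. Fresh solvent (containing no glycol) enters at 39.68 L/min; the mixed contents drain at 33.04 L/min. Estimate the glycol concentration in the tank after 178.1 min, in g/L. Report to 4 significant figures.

0.0001912 g/L

Total volume: dV/dt = Q_in − Q_out = 6.64000 L/min, so V(t) = 1210 + 6.64000 t and V(178.1) = 2392.58 L.
Species balance (pure solvent in): dm/dt = −Q_out · m/V(t).
dm/m = −Q_out dt/(V₀ + 6.64000 t); integrating gives ln(m/m₀) = −(Q_out/(Q_in−Q_out)) ln(V/V₀).
m = m₀ (V₀/V)^(Q_out/(Q_in−Q_out)) = 13.60 × (1210/2392.58)^(4.97590) = 0.457366 g.
C = m/V = 0.457366/2392.58 = 0.000191160 g/L.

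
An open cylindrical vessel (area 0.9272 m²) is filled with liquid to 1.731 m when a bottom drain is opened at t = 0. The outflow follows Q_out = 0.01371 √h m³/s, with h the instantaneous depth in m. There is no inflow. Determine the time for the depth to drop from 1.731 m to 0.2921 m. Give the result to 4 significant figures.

A dh/dt = −Q_out = −0.01371 √h.
Separate and integrate: 2(√h − √h₀) = −(0.01371/A) t.
t = 2A(√h₀ − √h)/0.01371 = 2·0.9272·(√1.731 − √0.2921)/0.01371
  = 1.85440 × (1.31567 − 0.540463) / 0.01371 = 104.854 s.

104.9 s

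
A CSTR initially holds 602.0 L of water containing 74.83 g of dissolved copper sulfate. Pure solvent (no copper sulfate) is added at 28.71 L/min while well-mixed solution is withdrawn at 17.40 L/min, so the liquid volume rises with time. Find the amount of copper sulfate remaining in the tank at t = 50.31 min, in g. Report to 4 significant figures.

26.89 g

Let m(t) be the amount of copper sulfate. Volume: V(t) = V₀ + (Q_in − Q_out) t = 602.0 + 11.3100 t; V(50.31) = 1171.01 L.
No copper sulfate enters, so dm/dt = −Q_out · (m/V).
Separate: dm/m = −Q_out dt/V(t) ⇒ ln(m/m₀) = −(Q_out/(Q_in−Q_out)) ln(V/V₀).
m = m₀ (V₀/V)^(Q_out/(Q_in−Q_out)) = 74.83 × (602.0/1171.01)^(1.53846) = 26.8855 g.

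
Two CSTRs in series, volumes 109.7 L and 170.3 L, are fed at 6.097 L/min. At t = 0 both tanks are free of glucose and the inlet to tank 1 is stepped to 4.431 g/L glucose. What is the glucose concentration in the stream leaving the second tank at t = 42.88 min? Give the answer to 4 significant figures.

2.489 g/L

Time constants: τᵢ = Vᵢ/Q for each well-mixed tank.
τ₁ = 109.7/6.097 = 17.9925 min; τ₂ = 170.3/6.097 = 27.9318 min.
Tank 1: C₁ = C_in(1 − e^(−t/τ₁)). Tank 2 (τ₁ ≠ τ₂): C₂ = C_in[1 − (τ₁ e^(−t/τ₁) − τ₂ e^(−t/τ₂))/(τ₁ − τ₂)].
At t = 42.88: e^(−t/τ₁) = 0.0922529, e^(−t/τ₂) = 0.215419.
C₂ = 4.431·[1 − (17.9925·0.0922529 − 27.9318·0.215419)/(-9.93931)] = 4.431·0.561621 = 2.48854 g/L.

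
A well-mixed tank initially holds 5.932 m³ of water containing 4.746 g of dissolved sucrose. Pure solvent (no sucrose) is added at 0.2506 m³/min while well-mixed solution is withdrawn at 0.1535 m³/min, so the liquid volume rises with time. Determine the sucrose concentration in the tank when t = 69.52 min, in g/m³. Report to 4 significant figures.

Total volume: dV/dt = Q_in − Q_out = 0.0971000 m³/min, so V(t) = 5.932 + 0.0971000 t and V(69.52) = 12.6824 m³.
Species balance (pure solvent in): dm/dt = −Q_out · m/V(t).
Separate: dm/m = −Q_out dt/V(t) ⇒ ln(m/m₀) = −(Q_out/(Q_in−Q_out)) ln(V/V₀).
m = m₀ (V₀/V)^(Q_out/(Q_in−Q_out)) = 4.746 × (5.932/12.6824)^(1.58084) = 1.42774 g.
C = m/V = 1.42774/12.6824 = 0.112577 g/m³.

0.1126 g/m³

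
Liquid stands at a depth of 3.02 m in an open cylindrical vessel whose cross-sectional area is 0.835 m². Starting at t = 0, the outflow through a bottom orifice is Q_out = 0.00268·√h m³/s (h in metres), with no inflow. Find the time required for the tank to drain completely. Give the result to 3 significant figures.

1080 s

Accumulation of liquid (constant cross-section A): A dh/dt = −0.00268 √h.
Separate and integrate: 2(√h − √h₀) = −(0.00268/A) t.
Set h = 0: 2√h₀ = (0.00268/A) t_empty ⇒ t_empty = 2A√h₀/0.00268.
t_empty = 2·0.835·√3.02/0.00268 = 1.6700·1.7378/0.00268 = 1082.9 s.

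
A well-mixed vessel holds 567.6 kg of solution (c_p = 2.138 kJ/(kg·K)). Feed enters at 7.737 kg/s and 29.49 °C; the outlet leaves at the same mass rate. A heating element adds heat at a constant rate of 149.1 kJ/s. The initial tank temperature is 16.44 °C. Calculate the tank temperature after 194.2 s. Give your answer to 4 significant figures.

First-law balance (no shaft work): M c_p dT/dt = ṁ c_p (T_in − T) + 149.1.
Rearrange: dT/dt = (T_ss − T)/τ with τ = M/ṁ = 73.3618 s and T_ss = T_in + Q̇/(ṁ c_p) = 38.5036 °C.
This is linear first-order; T(t) = T_ss + (T₀ − T_ss) e^(−t/τ).
T(194.2) = 38.5036 + (-22.0636)·e^(−194.2/73.3618) = 38.5036 + (-22.0636)·0.0708525 = 36.9403 °C.

36.94 °C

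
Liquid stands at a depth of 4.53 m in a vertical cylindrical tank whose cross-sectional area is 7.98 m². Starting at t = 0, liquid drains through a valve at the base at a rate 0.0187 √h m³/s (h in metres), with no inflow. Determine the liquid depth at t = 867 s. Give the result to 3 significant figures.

1.24 m

With no inflow, A dh/dt = −0.0187 √h.
Separate and integrate: 2(√h − √h₀) = −(0.0187/A) t.
√h = √4.53 − 0.0187·867/(2·7.98) = 2.1284 − 1.0158 = 1.1125.
h = 1.1125² = 1.2377 m.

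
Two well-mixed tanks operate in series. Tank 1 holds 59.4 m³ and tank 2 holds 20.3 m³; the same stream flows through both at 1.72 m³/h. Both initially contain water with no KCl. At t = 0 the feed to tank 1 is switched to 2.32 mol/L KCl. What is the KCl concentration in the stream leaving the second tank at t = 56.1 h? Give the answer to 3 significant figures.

Time constants: τᵢ = Vᵢ/Q for each well-mixed tank.
τ₁ = 59.4/1.72 = 34.535 h; τ₂ = 20.3/1.72 = 11.802 h.
Tank 1: C₁ = C_in(1 − e^(−t/τ₁)). Tank 2 (τ₁ ≠ τ₂): C₂ = C_in[1 − (τ₁ e^(−t/τ₁) − τ₂ e^(−t/τ₂))/(τ₁ − τ₂)].
At t = 56.1: e^(−t/τ₁) = 0.19702, e^(−t/τ₂) = 0.0086232.
C₂ = 2.32·[1 − (34.535·0.19702 − 11.802·0.0086232)/(22.733)] = 2.32·0.70517 = 1.6360 mol/L.

1.64 mol/L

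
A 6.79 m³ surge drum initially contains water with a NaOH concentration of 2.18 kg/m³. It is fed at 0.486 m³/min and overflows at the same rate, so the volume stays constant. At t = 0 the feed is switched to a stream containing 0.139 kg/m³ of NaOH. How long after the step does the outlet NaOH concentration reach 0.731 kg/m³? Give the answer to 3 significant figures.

Species balance: V dC/dt = Q(C_in − C) ⇒ τ = V/Q = 13.971 min.
C(t) = C_in + (C₀ − C_in) e^(−t/τ). Set C = 0.731 and solve for t:
e^(−t/τ) = (C − C_in)/(C₀ − C_in) = (0.731 − 0.139)/(2.18 − 0.139) = 0.29005
t = −τ ln(…) = 13.971 × 1.2377 = 17.292 min.

17.3 min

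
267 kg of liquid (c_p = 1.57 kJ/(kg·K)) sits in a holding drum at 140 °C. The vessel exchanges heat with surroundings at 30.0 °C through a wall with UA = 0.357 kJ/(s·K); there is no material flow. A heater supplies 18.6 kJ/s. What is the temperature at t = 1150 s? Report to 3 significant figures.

104 °C

Lumped-capacitance energy balance: M c_p dT/dt = UA(T_amb − T) + Q̇.
dT/dt = (T_ss − T)/τ with T_ss = T_amb + Q̇/UA = 30.0 + 18.6/0.357 = 82.101 °C, τ = M c_p/UA = 267·1.57/0.357 = 1174.2 s.
This is linear first-order; T(t) = T_ss + (T₀ − T_ss) e^(−t/τ).
T(1150) = 82.101 + (57.899)·0.37554 = 103.84 °C.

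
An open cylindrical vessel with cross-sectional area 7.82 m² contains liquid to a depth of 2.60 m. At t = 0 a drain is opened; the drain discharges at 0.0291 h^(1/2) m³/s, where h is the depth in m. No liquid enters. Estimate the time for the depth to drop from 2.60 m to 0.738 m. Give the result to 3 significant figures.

A dh/dt = −Q_out = −0.0291 √h.
Separate and integrate: 2(√h − √h₀) = −(0.0291/A) t.
t = 2A(√h₀ − √h)/0.0291 = 2·7.82·(√2.60 − √0.738)/0.0291
  = 15.640 × (1.6125 − 0.85907) / 0.0291 = 404.91 s.

405 s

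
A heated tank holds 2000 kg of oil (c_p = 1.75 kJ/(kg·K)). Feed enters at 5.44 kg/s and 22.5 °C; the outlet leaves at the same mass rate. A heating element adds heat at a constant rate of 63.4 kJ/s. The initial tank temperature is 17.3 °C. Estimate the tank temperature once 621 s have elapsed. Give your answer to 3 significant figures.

27.0 °C

M c_p dT/dt = ṁ c_p (T_in − T) + Q̇.
τ = M/ṁ = 367.65 s; T_ss = T_in + Q̇/(ṁ c_p) = 22.5 + 63.4/(5.44·1.75) = 29.160 °C.
Integrating: T(t) = T_ss + (T₀ − T_ss) e^(−t/τ).
T(621) = 29.160 + (-11.860)·e^(−621/367.65) = 29.160 + (-11.860)·0.18468 = 26.969 °C.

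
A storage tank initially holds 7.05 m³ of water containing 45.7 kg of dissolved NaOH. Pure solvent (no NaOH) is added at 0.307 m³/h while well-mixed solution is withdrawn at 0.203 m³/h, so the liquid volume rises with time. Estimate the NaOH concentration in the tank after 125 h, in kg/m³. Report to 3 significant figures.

0.296 kg/m³

Total volume: dV/dt = Q_in − Q_out = 0.10400 m³/h, so V(t) = 7.05 + 0.10400 t and V(125) = 20.050 m³.
Solute balance: dm/dt = 0 − Q_out C = −Q_out m/V(t).
dm/m = −Q_out dt/(V₀ + 0.10400 t); integrating gives ln(m/m₀) = −(Q_out/(Q_in−Q_out)) ln(V/V₀).
m = m₀ (V₀/V)^(Q_out/(Q_in−Q_out)) = 45.7 × (7.05/20.050)^(1.9519) = 5.9414 kg.
C = m/V = 5.9414/20.050 = 0.29633 kg/m³.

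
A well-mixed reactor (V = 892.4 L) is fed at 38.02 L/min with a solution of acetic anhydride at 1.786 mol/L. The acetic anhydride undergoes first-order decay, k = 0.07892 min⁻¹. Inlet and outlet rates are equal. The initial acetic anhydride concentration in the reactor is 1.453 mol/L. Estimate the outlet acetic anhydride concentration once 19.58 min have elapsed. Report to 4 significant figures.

V dC/dt = Q(C_in − C) − k V C.
This is linear with rate a = Q/V + k = 0.121524 min⁻¹.
C_ss = Q C_in/(Q + kV) = 0.626140 mol/L; C(t) = C_ss + (C₀ − C_ss) e^(−a t).
C(19.58) = 0.626140 + (0.826860)·e^(−0.121524·19.58) = 0.626140 + (0.826860)·0.0926020 = 0.702709 mol/L.

0.7027 mol/L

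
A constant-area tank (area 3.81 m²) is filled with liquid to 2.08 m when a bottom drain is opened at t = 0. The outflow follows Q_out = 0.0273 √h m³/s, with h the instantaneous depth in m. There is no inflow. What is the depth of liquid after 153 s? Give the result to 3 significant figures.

0.799 m

A dh/dt = −Q_out = −0.0273 √h.
This is separable: 2 d(√h)/dt = −0.0273/A, so √h = √h₀ − (0.0273/(2A)) t.
√h = √2.08 − 0.0273·153/(2·3.81) = 1.4422 − 0.54815 = 0.89407.
h = 0.89407² = 0.79936 m.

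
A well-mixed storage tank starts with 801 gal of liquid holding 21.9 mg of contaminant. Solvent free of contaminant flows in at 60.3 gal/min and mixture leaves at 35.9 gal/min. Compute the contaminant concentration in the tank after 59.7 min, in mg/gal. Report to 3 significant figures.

Let m(t) be the amount of contaminant. Volume: V(t) = V₀ + (Q_in − Q_out) t = 801 + 24.400 t; V(59.7) = 2257.7 gal.
No contaminant enters, so dm/dt = −Q_out · (m/V).
Separate: dm/m = −Q_out dt/V(t) ⇒ ln(m/m₀) = −(Q_out/(Q_in−Q_out)) ln(V/V₀).
m = m₀ (V₀/V)^(Q_out/(Q_in−Q_out)) = 21.9 × (801/2257.7)^(1.4713) = 4.7677 mg.
C = m/V = 4.7677/2257.7 = 0.0021118 mg/gal.

0.00211 mg/gal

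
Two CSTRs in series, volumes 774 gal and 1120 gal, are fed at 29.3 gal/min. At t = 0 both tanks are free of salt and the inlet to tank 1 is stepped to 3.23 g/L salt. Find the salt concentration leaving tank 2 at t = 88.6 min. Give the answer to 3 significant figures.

2.45 g/L

Each tank obeys Vᵢ dCᵢ/dt = Q(Cᵢ₋₁ − Cᵢ), so τᵢ = Vᵢ/Q.
τ₁ = 774/29.3 = 26.416 min; τ₂ = 1120/29.3 = 38.225 min.
Solving the cascade with C₁(0)=C₂(0)=0 gives C₂(t) = C_in[1 − (τ₁ e^(−t/τ₁) − τ₂ e^(−t/τ₂))/(τ₁ − τ₂)].
At t = 88.6: e^(−t/τ₁) = 0.034945, e^(−t/τ₂) = 0.098486.
C₂ = 3.23·[1 − (26.416·0.034945 − 38.225·0.098486)/(-11.809)] = 3.23·0.75937 = 2.4528 g/L.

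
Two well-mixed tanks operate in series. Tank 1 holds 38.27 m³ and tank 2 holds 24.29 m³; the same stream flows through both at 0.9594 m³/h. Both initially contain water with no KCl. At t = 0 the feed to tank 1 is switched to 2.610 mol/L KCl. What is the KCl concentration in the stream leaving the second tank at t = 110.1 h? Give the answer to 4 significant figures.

Species balance on tank i: dCᵢ/dt = (Cᵢ₋₁ − Cᵢ)/τᵢ with τᵢ = Vᵢ/Q.
τ₁ = 38.27/0.9594 = 39.8895 h; τ₂ = 24.29/0.9594 = 25.3179 h.
Tank 1: C₁ = C_in(1 − e^(−t/τ₁)). Tank 2 (τ₁ ≠ τ₂): C₂ = C_in[1 − (τ₁ e^(−t/τ₁) − τ₂ e^(−t/τ₂))/(τ₁ − τ₂)].
At t = 110.1: e^(−t/τ₁) = 0.0632839, e^(−t/τ₂) = 0.0129236.
C₂ = 2.610·[1 − (39.8895·0.0632839 − 25.3179·0.0129236)/(14.5716)] = 2.610·0.849216 = 2.21645 mol/L.

2.216 mol/L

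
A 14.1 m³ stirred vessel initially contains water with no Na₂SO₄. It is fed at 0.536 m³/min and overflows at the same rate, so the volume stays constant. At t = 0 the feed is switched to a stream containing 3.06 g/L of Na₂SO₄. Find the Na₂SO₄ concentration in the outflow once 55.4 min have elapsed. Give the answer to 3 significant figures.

Transient balance on the dissolved component: V dC/dt = Q(C_in − C).
Rewrite as dC/dt + C/τ = C_in/τ, τ = V/Q = 26.306 min.
C approaches C_in exponentially: C(t) = C_in + (C₀ − C_in) e^(−t/τ).
C(55.4) = 3.06 + (0 − 3.06)·e^(−55.4/26.306) = 3.06 + (-3.0600)·0.12173 = 2.6875 g/L.

2.69 g/L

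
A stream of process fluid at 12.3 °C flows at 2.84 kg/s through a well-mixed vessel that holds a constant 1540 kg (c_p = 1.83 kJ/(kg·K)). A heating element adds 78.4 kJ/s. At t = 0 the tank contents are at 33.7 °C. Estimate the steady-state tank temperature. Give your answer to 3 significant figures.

Unsteady energy balance on the tank contents: M c_p dT/dt = ṁ c_p (T_in − T) + 78.4.
At steady state dT/dt = 0 ⇒ T_ss = T_in + Q̇/(ṁ c_p) = 12.3 + 78.4/(2.84·1.83) = 27.385 °C.

27.4 °C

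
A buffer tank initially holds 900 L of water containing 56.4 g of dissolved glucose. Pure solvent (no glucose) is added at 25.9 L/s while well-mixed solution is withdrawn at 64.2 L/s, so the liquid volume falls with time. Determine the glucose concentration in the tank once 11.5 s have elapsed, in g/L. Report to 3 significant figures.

Total volume: dV/dt = Q_in − Q_out = -38.300 L/s, so V(t) = 900 − 38.300 t and V(11.5) = 459.55 L.
No glucose enters, so dm/dt = −Q_out · (m/V).
Separate: dm/m = −Q_out dt/V(t) ⇒ ln(m/m₀) = −(Q_out/(Q_in−Q_out)) ln(V/V₀).
m = m₀ (V₀/V)^(Q_out/(Q_in−Q_out)) = 56.4 × (900/459.55)^(-1.6762) = 18.280 g.
C = m/V = 18.280/459.55 = 0.039777 g/L.

0.0398 g/L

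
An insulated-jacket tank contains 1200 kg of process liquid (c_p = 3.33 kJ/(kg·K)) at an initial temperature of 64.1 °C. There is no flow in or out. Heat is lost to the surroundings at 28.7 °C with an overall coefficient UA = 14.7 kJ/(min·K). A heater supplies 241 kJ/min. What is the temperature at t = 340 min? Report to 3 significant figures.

First-law balance (no shaft work): M c_p dT/dt = −UA(T − T_amb) + Q̇.
dT/dt = (T_ss − T)/τ with T_ss = T_amb + Q̇/UA = 28.7 + 241/14.7 = 45.095 °C, τ = M c_p/UA = 1200·3.33/14.7 = 271.84 min.
This is linear first-order; T(t) = T_ss + (T₀ − T_ss) e^(−t/τ).
T(340) = 45.095 + (19.005)·0.28629 = 50.536 °C.

50.5 °C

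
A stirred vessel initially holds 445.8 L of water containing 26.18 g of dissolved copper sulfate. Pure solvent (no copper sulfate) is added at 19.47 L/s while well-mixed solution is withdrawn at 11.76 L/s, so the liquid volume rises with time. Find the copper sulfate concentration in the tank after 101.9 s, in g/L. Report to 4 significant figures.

0.004513 g/L

Total volume: dV/dt = Q_in − Q_out = 7.71000 L/s, so V(t) = 445.8 + 7.71000 t and V(101.9) = 1231.45 L.
Solute balance: dm/dt = 0 − Q_out C = −Q_out m/V(t).
dm/m = −Q_out dt/(V₀ + 7.71000 t); integrating gives ln(m/m₀) = −(Q_out/(Q_in−Q_out)) ln(V/V₀).
m = m₀ (V₀/V)^(Q_out/(Q_in−Q_out)) = 26.18 × (445.8/1231.45)^(1.52529) = 5.55769 g.
C = m/V = 5.55769/1231.45 = 0.00451313 g/L.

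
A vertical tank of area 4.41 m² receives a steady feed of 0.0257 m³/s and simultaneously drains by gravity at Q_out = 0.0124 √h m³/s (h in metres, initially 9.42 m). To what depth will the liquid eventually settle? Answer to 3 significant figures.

4.30 m

A dh/dt = Q_in − 0.0124 √h. Steady state requires inflow = outflow:
Q_in = 0.0124 √h_ss ⇒ √h_ss = 0.0257/0.0124 = 2.0726.
h_ss = 2.0726² = 4.2956 m. (Since h₀ = 9.42 m > h_ss, the level will fall toward this value.)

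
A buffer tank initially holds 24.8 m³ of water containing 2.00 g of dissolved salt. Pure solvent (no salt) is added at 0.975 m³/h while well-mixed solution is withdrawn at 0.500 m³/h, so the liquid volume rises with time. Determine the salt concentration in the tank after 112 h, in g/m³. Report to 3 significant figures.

Total volume: dV/dt = Q_in − Q_out = 0.47500 m³/h, so V(t) = 24.8 + 0.47500 t and V(112) = 78.000 m³.
Solute balance: dm/dt = 0 − Q_out C = −Q_out m/V(t).
Separate: dm/m = −Q_out dt/V(t) ⇒ ln(m/m₀) = −(Q_out/(Q_in−Q_out)) ln(V/V₀).
m = m₀ (V₀/V)^(Q_out/(Q_in−Q_out)) = 2.00 × (24.8/78.000)^(1.0526) = 0.59868 g.
C = m/V = 0.59868/78.000 = 0.0076754 g/m³.

0.00768 g/m³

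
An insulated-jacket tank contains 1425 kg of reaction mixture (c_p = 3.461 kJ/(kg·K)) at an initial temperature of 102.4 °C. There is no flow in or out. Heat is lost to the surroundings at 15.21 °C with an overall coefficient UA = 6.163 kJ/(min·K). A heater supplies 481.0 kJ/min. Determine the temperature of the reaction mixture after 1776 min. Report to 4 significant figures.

M c_p dT/dt = −UA(T − T_amb) + Q̇.
dT/dt = (T_ss − T)/τ with T_ss = T_amb + Q̇/UA = 15.21 + 481.0/6.163 = 93.2564 °C, τ = M c_p/UA = 1425·3.461/6.163 = 800.247 min.
This is linear first-order; T(t) = T_ss + (T₀ − T_ss) e^(−t/τ).
T(1776) = 93.2564 + (9.14359)·0.108684 = 94.2502 °C.

94.25 °C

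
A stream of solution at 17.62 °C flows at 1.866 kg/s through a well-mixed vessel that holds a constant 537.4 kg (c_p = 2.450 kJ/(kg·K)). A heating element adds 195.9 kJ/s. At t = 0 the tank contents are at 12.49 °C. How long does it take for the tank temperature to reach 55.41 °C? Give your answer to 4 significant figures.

Unsteady energy balance on the tank contents: M c_p dT/dt = ṁ c_p (T_in − T) + 195.9.
τ = M/ṁ = 287.996 s; T_ss = T_in + Q̇/(ṁ c_p) = 60.4706 °C.
T(t) = T_ss + (T₀ − T_ss) e^(−t/τ). Set T = 55.41:
e^(−t/τ) = (55.41 − 60.4706)/(12.49 − 60.4706) = 0.105471
t = −287.996 · ln(0.105471) = 647.793 s.

647.8 s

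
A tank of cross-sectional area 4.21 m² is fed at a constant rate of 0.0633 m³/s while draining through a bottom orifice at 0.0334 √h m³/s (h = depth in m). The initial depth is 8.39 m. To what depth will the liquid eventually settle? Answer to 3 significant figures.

3.59 m

Level balance: A dh/dt = 0.0633 − 0.0334 √h. Setting dh/dt = 0:
Q_in = 0.0334 √h_ss ⇒ √h_ss = 0.0633/0.0334 = 1.8952.
h_ss = 1.8952² = 3.5918 m. (Since h₀ = 8.39 m > h_ss, the level will fall toward this value.)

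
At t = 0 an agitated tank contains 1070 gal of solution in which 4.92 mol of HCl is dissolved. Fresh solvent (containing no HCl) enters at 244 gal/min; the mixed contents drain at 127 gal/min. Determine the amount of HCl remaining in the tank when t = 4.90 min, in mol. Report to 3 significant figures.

Let m(t) be the amount of HCl. Volume: V(t) = V₀ + (Q_in − Q_out) t = 1070 + 117.00 t; V(4.90) = 1643.3 gal.
Solute balance: dm/dt = 0 − Q_out C = −Q_out m/V(t).
dm/m = −Q_out dt/(V₀ + 117.00 t); integrating gives ln(m/m₀) = −(Q_out/(Q_in−Q_out)) ln(V/V₀).
m = m₀ (V₀/V)^(Q_out/(Q_in−Q_out)) = 4.92 × (1070/1643.3)^(1.0855) = 3.0882 mol.

3.09 mol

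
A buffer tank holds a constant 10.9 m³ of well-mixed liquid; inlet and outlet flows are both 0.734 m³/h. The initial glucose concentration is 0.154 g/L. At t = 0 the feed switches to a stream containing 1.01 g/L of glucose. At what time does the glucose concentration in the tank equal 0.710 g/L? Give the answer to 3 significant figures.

15.6 h

Species balance: V dC/dt = Q(C_in − C) ⇒ τ = V/Q = 14.850 h.
C(t) = C_in + (C₀ − C_in) e^(−t/τ). Set C = 0.710 and solve for t:
e^(−t/τ) = (C − C_in)/(C₀ − C_in) = (0.710 − 1.01)/(0.154 − 1.01) = 0.35047
t = −τ ln(…) = 14.850 × 1.0485 = 15.570 h.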